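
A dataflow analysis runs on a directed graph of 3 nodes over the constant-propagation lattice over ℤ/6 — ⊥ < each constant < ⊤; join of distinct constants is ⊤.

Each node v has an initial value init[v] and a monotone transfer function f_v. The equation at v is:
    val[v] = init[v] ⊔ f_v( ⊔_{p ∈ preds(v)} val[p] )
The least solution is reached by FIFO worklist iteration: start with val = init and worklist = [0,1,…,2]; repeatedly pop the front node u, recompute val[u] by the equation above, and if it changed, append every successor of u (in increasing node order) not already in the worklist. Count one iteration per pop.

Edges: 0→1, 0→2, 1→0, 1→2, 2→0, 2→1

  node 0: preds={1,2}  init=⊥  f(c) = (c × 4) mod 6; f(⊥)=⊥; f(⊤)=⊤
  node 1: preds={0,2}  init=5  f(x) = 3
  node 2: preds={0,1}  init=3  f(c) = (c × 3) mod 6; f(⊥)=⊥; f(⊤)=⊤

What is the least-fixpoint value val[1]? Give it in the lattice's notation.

Trace (5 dequeues):
  [1] u=0 | in ⊤ | out ⊤ | prev ⊥ | push {}
  [2] u=1 | in ⊤ | out ⊤ | prev 5 | push {0}
  [3] u=2 | in ⊤ | out ⊤ | prev 3 | push {1}
  [4] u=0 | in ⊤ | out ⊤ | ==
  [5] u=1 | in ⊤ | out ⊤ | ==

Converged values:
  [0] ⊤
  [1] ⊤
  [2] ⊤

⊤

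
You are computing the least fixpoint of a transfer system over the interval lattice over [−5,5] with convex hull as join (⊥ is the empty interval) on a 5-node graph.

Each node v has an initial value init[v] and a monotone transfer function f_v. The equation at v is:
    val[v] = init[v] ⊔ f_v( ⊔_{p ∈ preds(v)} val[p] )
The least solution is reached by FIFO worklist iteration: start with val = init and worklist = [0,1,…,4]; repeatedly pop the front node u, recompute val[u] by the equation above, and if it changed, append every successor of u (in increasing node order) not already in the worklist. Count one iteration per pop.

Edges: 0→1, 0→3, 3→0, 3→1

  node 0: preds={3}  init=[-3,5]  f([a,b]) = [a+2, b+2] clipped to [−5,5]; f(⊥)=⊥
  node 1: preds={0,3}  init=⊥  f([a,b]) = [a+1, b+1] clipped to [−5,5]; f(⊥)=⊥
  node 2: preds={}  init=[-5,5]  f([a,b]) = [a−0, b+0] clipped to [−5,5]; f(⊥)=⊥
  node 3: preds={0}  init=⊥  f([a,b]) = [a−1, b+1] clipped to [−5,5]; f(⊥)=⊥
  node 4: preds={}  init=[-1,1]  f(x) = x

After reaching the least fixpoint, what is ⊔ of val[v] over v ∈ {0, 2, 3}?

[-5,5]

Iteration log — 7 steps:
  step 1. node 0  ⊔preds=⊥  new=[-3,5]  stable
  step 2. node 1  ⊔preds=[-3,5]  new=[-2,5]  old=⊥  +wl: 
  step 3. node 2  ⊔preds=⊥  new=[-5,5]  stable
  step 4. node 3  ⊔preds=[-3,5]  new=[-4,5]  old=⊥  +wl: 0,1
  step 5. node 4  ⊔preds=⊥  new=[-1,1]  stable
  step 6. node 0  ⊔preds=[-4,5]  new=[-3,5]  stable
  step 7. node 1  ⊔preds=[-4,5]  new=[-3,5]  old=[-2,5]  +wl: 

Least fixpoint reached:
  node 0: [-3,5]
  node 1: [-3,5]
  node 2: [-5,5]
  node 3: [-4,5]
  node 4: [-1,1]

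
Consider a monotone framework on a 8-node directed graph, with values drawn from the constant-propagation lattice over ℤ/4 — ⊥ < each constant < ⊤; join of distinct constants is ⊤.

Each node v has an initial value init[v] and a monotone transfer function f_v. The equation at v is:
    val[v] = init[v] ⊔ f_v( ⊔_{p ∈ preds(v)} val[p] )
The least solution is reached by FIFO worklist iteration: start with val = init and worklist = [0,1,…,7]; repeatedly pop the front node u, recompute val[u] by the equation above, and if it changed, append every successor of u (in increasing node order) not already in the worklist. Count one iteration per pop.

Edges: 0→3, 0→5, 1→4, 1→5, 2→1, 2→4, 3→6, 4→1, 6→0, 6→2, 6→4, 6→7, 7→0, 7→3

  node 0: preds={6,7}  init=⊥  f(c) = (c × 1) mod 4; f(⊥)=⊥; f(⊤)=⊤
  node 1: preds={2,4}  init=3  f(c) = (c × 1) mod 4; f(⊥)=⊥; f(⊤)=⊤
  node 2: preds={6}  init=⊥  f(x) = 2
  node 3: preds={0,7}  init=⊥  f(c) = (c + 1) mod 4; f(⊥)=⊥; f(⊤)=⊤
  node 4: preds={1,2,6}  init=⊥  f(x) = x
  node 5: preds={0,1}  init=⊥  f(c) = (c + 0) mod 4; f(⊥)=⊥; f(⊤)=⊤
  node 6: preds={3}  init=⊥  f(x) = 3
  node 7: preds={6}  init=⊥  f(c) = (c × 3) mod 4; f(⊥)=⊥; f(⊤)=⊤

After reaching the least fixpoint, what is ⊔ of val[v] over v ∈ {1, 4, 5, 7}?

⊤

Iteration log — 15 steps:
  step 1. node 0  ⊔preds=⊥  new=⊥  stable
  step 2. node 1  ⊔preds=⊥  new=3  stable
  step 3. node 2  ⊔preds=⊥  new=2  old=⊥  +wl: 1
  step 4. node 3  ⊔preds=⊥  new=⊥  stable
  step 5. node 4  ⊔preds=⊤  new=⊤  old=⊥  +wl: 
  step 6. node 5  ⊔preds=3  new=3  old=⊥  +wl: 
  step 7. node 6  ⊔preds=⊥  new=3  old=⊥  +wl: 0,2,4
  step 8. node 7  ⊔preds=3  new=1  old=⊥  +wl: 3
  step 9. node 1  ⊔preds=⊤  new=⊤  old=3  +wl: 5
  step 10. node 0  ⊔preds=⊤  new=⊤  old=⊥  +wl: 
  step 11. node 2  ⊔preds=3  new=2  stable
  step 12. node 4  ⊔preds=⊤  new=⊤  stable
  step 13. node 3  ⊔preds=⊤  new=⊤  old=⊥  +wl: 6
  step 14. node 5  ⊔preds=⊤  new=⊤  old=3  +wl: 
  step 15. node 6  ⊔preds=⊤  new=3  stable

Least fixpoint reached:
  node 0: ⊤
  node 1: ⊤
  node 2: 2
  node 3: ⊤
  node 4: ⊤
  node 5: ⊤
  node 6: 3
  node 7: 1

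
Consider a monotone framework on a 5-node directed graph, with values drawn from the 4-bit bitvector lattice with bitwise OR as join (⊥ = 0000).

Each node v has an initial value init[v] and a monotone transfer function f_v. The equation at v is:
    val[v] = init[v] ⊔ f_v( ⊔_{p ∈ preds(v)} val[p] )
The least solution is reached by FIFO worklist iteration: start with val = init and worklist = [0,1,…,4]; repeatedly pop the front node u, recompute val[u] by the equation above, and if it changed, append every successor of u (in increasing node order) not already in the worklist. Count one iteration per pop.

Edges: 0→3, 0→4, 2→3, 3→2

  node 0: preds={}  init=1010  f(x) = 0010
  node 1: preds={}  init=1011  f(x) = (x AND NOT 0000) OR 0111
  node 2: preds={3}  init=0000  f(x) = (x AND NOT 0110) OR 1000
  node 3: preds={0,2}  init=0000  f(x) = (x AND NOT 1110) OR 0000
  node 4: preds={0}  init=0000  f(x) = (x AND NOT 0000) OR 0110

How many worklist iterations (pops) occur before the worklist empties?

Trace (5 dequeues):
  [1] u=0 | in 0000 | out 1010 | ==
  [2] u=1 | in 0000 | out 1111 | prev 1011 | push {}
  [3] u=2 | in 0000 | out 1000 | prev 0000 | push {}
  [4] u=3 | in 1010 | out 0000 | ==
  [5] u=4 | in 1010 | out 1110 | prev 0000 | push {}

Converged values:
  [0] 1010
  [1] 1111
  [2] 1000
  [3] 0000
  [4] 1110

5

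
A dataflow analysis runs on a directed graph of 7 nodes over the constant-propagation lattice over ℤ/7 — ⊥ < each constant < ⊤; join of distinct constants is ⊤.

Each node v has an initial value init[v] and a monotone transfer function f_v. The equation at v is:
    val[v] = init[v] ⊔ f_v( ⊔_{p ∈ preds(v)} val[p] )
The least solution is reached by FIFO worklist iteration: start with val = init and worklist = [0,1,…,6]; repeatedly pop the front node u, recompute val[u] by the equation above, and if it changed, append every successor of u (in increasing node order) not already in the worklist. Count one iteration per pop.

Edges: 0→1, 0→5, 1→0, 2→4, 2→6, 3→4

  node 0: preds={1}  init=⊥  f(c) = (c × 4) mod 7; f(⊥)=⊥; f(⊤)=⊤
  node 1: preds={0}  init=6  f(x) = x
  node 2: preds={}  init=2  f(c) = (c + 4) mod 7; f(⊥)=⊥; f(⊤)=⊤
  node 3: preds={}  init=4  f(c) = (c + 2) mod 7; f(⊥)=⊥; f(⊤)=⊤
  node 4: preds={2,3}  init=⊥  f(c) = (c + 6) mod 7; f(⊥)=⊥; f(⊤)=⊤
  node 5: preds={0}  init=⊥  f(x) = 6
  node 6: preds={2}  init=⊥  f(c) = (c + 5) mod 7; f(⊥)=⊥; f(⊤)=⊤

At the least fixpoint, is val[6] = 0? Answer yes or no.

Worklist (10 pops):
  #1 pop 0: in=6 → 3 (was ⊥); enqueue []
  #2 pop 1: in=3 → ⊤ (was 6); enqueue [0]
  #3 pop 2: in=⊥ → 2 (no change)
  #4 pop 3: in=⊥ → 4 (no change)
  #5 pop 4: in=⊤ → ⊤ (was ⊥); enqueue []
  #6 pop 5: in=3 → 6 (was ⊥); enqueue []
  #7 pop 6: in=2 → 0 (was ⊥); enqueue []
  #8 pop 0: in=⊤ → ⊤ (was 3); enqueue [1,5]
  #9 pop 1: in=⊤ → ⊤ (no change)
  #10 pop 5: in=⊤ → 6 (no change)

Fixpoint:
  val[0] = ⊤
  val[1] = ⊤
  val[2] = 2
  val[3] = 4
  val[4] = ⊤
  val[5] = 6
  val[6] = 0

yes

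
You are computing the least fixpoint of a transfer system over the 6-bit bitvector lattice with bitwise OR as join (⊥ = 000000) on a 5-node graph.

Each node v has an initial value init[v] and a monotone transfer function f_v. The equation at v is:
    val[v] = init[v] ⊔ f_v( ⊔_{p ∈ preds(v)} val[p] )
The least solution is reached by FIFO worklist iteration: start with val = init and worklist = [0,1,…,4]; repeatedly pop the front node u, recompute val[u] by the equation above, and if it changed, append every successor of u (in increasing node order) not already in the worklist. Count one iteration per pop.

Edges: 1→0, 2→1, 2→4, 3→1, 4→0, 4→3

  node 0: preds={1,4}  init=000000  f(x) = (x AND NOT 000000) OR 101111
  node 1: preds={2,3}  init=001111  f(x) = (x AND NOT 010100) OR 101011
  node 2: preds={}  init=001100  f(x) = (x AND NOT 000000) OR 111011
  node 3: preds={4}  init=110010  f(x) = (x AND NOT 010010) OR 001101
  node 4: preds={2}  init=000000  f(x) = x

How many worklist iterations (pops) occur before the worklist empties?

Iteration log — 8 steps:
  step 1. node 0  ⊔preds=001111  new=101111  old=000000  +wl: 
  step 2. node 1  ⊔preds=111110  new=101111  old=001111  +wl: 0
  step 3. node 2  ⊔preds=000000  new=111111  old=001100  +wl: 1
  step 4. node 3  ⊔preds=000000  new=111111  old=110010  +wl: 
  step 5. node 4  ⊔preds=111111  new=111111  old=000000  +wl: 3
  step 6. node 0  ⊔preds=111111  new=111111  old=101111  +wl: 
  step 7. node 1  ⊔preds=111111  new=101111  stable
  step 8. node 3  ⊔preds=111111  new=111111  stable

Least fixpoint reached:
  node 0: 111111
  node 1: 101111
  node 2: 111111
  node 3: 111111
  node 4: 111111

8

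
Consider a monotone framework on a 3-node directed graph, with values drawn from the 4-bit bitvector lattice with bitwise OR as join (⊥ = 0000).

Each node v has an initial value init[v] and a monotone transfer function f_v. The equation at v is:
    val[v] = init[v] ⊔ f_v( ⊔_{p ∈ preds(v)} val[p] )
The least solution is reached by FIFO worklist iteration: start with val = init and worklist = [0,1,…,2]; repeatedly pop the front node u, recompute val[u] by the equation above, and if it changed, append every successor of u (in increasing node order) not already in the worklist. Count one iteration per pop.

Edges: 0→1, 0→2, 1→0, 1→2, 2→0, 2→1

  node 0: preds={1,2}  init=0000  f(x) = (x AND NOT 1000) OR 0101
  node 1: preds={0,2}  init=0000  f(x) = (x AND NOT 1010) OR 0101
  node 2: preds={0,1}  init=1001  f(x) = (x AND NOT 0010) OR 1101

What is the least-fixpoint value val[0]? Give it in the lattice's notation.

0101

Worklist (5 pops):
  #1 pop 0: in=1001 → 0101 (was 0000); enqueue []
  #2 pop 1: in=1101 → 0101 (was 0000); enqueue [0]
  #3 pop 2: in=0101 → 1101 (was 1001); enqueue [1]
  #4 pop 0: in=1101 → 0101 (no change)
  #5 pop 1: in=1101 → 0101 (no change)

Fixpoint:
  val[0] = 0101
  val[1] = 0101
  val[2] = 1101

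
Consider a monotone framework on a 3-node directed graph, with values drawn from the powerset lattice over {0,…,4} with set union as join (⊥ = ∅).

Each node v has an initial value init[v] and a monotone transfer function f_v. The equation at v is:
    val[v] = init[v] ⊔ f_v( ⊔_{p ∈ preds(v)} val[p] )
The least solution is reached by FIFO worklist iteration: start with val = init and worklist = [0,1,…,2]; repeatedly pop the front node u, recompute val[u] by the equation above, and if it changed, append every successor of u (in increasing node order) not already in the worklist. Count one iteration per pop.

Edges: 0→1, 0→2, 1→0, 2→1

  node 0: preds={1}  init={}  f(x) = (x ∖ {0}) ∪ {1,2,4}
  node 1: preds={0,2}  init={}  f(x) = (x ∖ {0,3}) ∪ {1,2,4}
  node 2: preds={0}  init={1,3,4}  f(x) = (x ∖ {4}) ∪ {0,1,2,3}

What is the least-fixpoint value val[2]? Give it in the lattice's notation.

Worklist (5 pops):
  #1 pop 0: in={} → {1,2,4} (was {}); enqueue []
  #2 pop 1: in={1,2,3,4} → {1,2,4} (was {}); enqueue [0]
  #3 pop 2: in={1,2,4} → {0,1,2,3,4} (was {1,3,4}); enqueue [1]
  #4 pop 0: in={1,2,4} → {1,2,4} (no change)
  #5 pop 1: in={0,1,2,3,4} → {1,2,4} (no change)

Fixpoint:
  val[0] = {1,2,4}
  val[1] = {1,2,4}
  val[2] = {0,1,2,3,4}

{0,1,2,3,4}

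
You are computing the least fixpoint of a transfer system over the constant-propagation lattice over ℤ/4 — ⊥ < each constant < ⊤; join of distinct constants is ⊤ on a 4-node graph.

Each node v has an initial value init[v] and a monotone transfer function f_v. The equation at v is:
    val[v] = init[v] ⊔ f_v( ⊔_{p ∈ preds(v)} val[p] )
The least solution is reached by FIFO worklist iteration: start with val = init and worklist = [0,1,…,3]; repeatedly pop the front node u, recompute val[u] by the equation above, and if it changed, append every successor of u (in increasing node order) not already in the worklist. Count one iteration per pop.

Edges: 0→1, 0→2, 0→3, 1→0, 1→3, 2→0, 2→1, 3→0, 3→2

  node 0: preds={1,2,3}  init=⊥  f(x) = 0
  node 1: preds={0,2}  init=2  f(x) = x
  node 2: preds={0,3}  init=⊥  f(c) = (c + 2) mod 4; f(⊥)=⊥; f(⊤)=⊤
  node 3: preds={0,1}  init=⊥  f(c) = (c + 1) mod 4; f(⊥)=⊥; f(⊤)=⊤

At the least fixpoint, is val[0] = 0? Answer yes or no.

Trace (9 dequeues):
  [1] u=0 | in 2 | out 0 | prev ⊥ | push {}
  [2] u=1 | in 0 | out ⊤ | prev 2 | push {0}
  [3] u=2 | in 0 | out 2 | prev ⊥ | push {1}
  [4] u=3 | in ⊤ | out ⊤ | prev ⊥ | push {2}
  [5] u=0 | in ⊤ | out 0 | ==
  [6] u=1 | in ⊤ | out ⊤ | ==
  [7] u=2 | in ⊤ | out ⊤ | prev 2 | push {0,1}
  [8] u=0 | in ⊤ | out 0 | ==
  [9] u=1 | in ⊤ | out ⊤ | ==

Converged values:
  [0] 0
  [1] ⊤
  [2] ⊤
  [3] ⊤

yes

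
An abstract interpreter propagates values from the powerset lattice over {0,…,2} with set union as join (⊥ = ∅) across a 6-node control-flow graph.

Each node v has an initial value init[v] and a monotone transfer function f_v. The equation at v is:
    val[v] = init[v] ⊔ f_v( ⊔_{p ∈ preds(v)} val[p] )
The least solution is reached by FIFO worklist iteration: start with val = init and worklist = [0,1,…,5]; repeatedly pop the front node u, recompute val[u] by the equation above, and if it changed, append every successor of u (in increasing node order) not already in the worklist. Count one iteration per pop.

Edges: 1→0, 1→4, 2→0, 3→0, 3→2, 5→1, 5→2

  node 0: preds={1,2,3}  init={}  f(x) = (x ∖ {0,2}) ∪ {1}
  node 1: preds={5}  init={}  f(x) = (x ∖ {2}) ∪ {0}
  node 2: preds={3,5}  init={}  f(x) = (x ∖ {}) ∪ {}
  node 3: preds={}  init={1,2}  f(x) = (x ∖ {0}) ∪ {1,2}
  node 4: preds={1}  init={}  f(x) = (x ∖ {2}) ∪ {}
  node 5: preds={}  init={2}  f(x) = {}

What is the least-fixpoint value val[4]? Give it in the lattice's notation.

Iteration log — 7 steps:
  step 1. node 0  ⊔preds={1,2}  new={1}  old={}  +wl: 
  step 2. node 1  ⊔preds={2}  new={0}  old={}  +wl: 0
  step 3. node 2  ⊔preds={1,2}  new={1,2}  old={}  +wl: 
  step 4. node 3  ⊔preds={}  new={1,2}  stable
  step 5. node 4  ⊔preds={0}  new={0}  old={}  +wl: 
  step 6. node 5  ⊔preds={}  new={2}  stable
  step 7. node 0  ⊔preds={0,1,2}  new={1}  stable

Least fixpoint reached:
  node 0: {1}
  node 1: {0}
  node 2: {1,2}
  node 3: {1,2}
  node 4: {0}
  node 5: {2}

{0}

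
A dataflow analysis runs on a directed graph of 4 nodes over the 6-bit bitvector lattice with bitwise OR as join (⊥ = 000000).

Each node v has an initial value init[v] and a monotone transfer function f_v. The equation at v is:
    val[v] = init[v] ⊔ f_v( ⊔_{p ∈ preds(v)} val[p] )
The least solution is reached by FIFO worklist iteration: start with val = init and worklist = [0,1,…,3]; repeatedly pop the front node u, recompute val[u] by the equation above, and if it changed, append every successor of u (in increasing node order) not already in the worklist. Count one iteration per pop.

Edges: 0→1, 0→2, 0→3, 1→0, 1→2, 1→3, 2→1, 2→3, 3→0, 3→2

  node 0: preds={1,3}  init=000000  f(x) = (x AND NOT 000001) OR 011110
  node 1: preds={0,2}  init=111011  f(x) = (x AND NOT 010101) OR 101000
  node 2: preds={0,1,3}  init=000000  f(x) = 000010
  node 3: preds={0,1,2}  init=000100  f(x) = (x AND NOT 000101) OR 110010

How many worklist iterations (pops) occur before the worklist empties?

7

Iteration log — 7 steps:
  step 1. node 0  ⊔preds=111111  new=111110  old=000000  +wl: 
  step 2. node 1  ⊔preds=111110  new=111011  stable
  step 3. node 2  ⊔preds=111111  new=000010  old=000000  +wl: 1
  step 4. node 3  ⊔preds=111111  new=111110  old=000100  +wl: 0,2
  step 5. node 1  ⊔preds=111110  new=111011  stable
  step 6. node 0  ⊔preds=111111  new=111110  stable
  step 7. node 2  ⊔preds=111111  new=000010  stable

Least fixpoint reached:
  node 0: 111110
  node 1: 111011
  node 2: 000010
  node 3: 111110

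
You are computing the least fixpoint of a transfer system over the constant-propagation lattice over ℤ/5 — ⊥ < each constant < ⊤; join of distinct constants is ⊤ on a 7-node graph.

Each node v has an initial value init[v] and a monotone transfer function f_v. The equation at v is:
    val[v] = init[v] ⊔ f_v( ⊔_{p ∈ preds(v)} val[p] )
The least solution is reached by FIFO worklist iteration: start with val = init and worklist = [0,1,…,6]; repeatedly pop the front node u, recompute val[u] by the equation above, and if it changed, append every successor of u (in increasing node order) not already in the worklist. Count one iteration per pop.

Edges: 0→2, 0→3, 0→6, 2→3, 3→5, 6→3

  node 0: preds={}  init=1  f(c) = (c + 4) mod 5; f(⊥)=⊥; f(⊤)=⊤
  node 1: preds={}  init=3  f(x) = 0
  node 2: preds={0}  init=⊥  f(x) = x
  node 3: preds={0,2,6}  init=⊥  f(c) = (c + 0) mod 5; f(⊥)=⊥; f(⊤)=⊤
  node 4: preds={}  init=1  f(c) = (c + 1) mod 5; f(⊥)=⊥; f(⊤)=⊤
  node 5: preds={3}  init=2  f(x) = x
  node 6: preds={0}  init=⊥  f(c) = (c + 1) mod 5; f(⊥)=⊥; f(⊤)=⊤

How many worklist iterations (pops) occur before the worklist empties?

Worklist (9 pops):
  #1 pop 0: in=⊥ → 1 (no change)
  #2 pop 1: in=⊥ → ⊤ (was 3); enqueue []
  #3 pop 2: in=1 → 1 (was ⊥); enqueue []
  #4 pop 3: in=1 → 1 (was ⊥); enqueue []
  #5 pop 4: in=⊥ → 1 (no change)
  #6 pop 5: in=1 → ⊤ (was 2); enqueue []
  #7 pop 6: in=1 → 2 (was ⊥); enqueue [3]
  #8 pop 3: in=⊤ → ⊤ (was 1); enqueue [5]
  #9 pop 5: in=⊤ → ⊤ (no change)

Fixpoint:
  val[0] = 1
  val[1] = ⊤
  val[2] = 1
  val[3] = ⊤
  val[4] = 1
  val[5] = ⊤
  val[6] = 2

9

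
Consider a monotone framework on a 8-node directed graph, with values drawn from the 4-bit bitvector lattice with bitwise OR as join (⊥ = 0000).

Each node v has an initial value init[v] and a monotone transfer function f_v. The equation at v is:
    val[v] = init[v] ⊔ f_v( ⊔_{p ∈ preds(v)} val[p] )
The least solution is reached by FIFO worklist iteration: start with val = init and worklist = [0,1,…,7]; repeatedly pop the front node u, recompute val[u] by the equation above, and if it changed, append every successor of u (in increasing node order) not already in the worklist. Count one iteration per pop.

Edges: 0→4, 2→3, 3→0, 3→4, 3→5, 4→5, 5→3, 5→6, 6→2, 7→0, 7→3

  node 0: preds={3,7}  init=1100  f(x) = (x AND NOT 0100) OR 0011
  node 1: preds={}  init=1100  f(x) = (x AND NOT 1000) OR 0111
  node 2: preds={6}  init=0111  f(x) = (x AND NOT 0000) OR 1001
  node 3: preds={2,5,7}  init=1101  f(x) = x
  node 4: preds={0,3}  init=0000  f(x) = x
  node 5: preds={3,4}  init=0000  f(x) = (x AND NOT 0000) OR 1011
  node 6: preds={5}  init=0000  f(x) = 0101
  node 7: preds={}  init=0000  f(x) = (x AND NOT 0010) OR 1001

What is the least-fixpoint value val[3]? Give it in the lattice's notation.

1111

Worklist (11 pops):
  #1 pop 0: in=1101 → 1111 (was 1100); enqueue []
  #2 pop 1: in=0000 → 1111 (was 1100); enqueue []
  #3 pop 2: in=0000 → 1111 (was 0111); enqueue []
  #4 pop 3: in=1111 → 1111 (was 1101); enqueue [0]
  #5 pop 4: in=1111 → 1111 (was 0000); enqueue []
  #6 pop 5: in=1111 → 1111 (was 0000); enqueue [3]
  #7 pop 6: in=1111 → 0101 (was 0000); enqueue [2]
  #8 pop 7: in=0000 → 1001 (was 0000); enqueue []
  #9 pop 0: in=1111 → 1111 (no change)
  #10 pop 3: in=1111 → 1111 (no change)
  #11 pop 2: in=0101 → 1111 (no change)

Fixpoint:
  val[0] = 1111
  val[1] = 1111
  val[2] = 1111
  val[3] = 1111
  val[4] = 1111
  val[5] = 1111
  val[6] = 0101
  val[7] = 1001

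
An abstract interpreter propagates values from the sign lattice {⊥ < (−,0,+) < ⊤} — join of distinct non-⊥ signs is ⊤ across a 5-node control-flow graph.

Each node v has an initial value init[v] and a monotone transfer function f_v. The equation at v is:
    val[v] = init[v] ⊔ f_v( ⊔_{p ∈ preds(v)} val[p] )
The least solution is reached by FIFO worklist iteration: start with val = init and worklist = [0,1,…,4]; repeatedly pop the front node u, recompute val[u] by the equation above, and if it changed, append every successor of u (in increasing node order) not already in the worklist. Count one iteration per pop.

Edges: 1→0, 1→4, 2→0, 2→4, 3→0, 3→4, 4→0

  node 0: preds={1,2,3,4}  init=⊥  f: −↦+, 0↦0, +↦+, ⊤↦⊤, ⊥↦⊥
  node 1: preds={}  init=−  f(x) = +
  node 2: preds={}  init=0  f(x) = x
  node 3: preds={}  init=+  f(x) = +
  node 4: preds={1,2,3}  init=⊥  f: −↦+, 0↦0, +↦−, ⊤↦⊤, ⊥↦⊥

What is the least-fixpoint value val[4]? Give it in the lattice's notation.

Iteration log — 6 steps:
  step 1. node 0  ⊔preds=⊤  new=⊤  old=⊥  +wl: 
  step 2. node 1  ⊔preds=⊥  new=⊤  old=−  +wl: 0
  step 3. node 2  ⊔preds=⊥  new=0  stable
  step 4. node 3  ⊔preds=⊥  new=+  stable
  step 5. node 4  ⊔preds=⊤  new=⊤  old=⊥  +wl: 
  step 6. node 0  ⊔preds=⊤  new=⊤  stable

Least fixpoint reached:
  node 0: ⊤
  node 1: ⊤
  node 2: 0
  node 3: +
  node 4: ⊤

⊤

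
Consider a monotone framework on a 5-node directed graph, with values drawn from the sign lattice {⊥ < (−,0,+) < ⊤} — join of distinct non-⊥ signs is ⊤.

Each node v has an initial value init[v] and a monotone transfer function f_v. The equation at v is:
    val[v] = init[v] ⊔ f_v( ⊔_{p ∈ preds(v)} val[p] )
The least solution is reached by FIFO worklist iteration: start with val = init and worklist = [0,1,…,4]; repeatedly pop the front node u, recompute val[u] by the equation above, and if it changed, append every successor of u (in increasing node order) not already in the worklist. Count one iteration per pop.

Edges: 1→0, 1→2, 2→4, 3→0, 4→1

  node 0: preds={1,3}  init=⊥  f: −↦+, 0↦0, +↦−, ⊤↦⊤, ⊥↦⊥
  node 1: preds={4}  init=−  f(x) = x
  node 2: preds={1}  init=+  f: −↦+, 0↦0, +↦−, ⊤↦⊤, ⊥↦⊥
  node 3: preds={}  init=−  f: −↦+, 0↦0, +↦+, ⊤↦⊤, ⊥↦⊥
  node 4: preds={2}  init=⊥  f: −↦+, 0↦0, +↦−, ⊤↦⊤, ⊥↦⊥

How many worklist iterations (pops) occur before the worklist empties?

6

Iteration log — 6 steps:
  step 1. node 0  ⊔preds=−  new=+  old=⊥  +wl: 
  step 2. node 1  ⊔preds=⊥  new=−  stable
  step 3. node 2  ⊔preds=−  new=+  stable
  step 4. node 3  ⊔preds=⊥  new=−  stable
  step 5. node 4  ⊔preds=+  new=−  old=⊥  +wl: 1
  step 6. node 1  ⊔preds=−  new=−  stable

Least fixpoint reached:
  node 0: +
  node 1: −
  node 2: +
  node 3: −
  node 4: −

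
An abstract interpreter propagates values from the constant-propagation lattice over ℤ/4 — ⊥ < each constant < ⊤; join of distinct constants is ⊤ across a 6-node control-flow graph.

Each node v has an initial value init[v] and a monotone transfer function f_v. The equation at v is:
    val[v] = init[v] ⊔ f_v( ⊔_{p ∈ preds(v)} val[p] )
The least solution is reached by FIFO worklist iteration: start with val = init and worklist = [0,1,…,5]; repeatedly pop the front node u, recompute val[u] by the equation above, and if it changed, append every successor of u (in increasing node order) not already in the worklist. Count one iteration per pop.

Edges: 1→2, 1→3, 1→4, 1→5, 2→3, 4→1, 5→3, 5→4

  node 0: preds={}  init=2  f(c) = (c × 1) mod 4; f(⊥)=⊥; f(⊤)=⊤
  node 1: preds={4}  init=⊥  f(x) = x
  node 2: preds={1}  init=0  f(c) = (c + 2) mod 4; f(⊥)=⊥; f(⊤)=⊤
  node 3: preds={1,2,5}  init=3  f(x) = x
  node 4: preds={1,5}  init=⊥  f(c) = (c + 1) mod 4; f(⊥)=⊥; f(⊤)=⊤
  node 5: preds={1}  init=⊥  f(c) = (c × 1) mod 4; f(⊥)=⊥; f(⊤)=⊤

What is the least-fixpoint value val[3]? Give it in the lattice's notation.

⊤

Worklist (6 pops):
  #1 pop 0: in=⊥ → 2 (no change)
  #2 pop 1: in=⊥ → ⊥ (no change)
  #3 pop 2: in=⊥ → 0 (no change)
  #4 pop 3: in=0 → ⊤ (was 3); enqueue []
  #5 pop 4: in=⊥ → ⊥ (no change)
  #6 pop 5: in=⊥ → ⊥ (no change)

Fixpoint:
  val[0] = 2
  val[1] = ⊥
  val[2] = 0
  val[3] = ⊤
  val[4] = ⊥
  val[5] = ⊥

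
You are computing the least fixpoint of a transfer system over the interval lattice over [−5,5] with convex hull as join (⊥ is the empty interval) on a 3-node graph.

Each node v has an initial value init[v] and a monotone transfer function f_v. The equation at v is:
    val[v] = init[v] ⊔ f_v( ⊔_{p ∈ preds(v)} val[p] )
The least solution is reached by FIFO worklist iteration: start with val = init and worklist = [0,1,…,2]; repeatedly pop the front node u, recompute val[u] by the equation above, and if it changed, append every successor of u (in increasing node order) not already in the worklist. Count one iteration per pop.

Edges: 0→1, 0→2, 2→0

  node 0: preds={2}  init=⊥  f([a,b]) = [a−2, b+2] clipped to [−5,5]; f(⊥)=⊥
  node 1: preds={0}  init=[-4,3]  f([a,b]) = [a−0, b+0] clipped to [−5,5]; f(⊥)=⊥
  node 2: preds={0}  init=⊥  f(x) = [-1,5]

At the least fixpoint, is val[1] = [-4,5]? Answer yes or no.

Trace (6 dequeues):
  [1] u=0 | in ⊥ | out ⊥ | ==
  [2] u=1 | in ⊥ | out [-4,3] | ==
  [3] u=2 | in ⊥ | out [-1,5] | prev ⊥ | push {0}
  [4] u=0 | in [-1,5] | out [-3,5] | prev ⊥ | push {1,2}
  [5] u=1 | in [-3,5] | out [-4,5] | prev [-4,3] | push {}
  [6] u=2 | in [-3,5] | out [-1,5] | ==

Converged values:
  [0] [-3,5]
  [1] [-4,5]
  [2] [-1,5]

yes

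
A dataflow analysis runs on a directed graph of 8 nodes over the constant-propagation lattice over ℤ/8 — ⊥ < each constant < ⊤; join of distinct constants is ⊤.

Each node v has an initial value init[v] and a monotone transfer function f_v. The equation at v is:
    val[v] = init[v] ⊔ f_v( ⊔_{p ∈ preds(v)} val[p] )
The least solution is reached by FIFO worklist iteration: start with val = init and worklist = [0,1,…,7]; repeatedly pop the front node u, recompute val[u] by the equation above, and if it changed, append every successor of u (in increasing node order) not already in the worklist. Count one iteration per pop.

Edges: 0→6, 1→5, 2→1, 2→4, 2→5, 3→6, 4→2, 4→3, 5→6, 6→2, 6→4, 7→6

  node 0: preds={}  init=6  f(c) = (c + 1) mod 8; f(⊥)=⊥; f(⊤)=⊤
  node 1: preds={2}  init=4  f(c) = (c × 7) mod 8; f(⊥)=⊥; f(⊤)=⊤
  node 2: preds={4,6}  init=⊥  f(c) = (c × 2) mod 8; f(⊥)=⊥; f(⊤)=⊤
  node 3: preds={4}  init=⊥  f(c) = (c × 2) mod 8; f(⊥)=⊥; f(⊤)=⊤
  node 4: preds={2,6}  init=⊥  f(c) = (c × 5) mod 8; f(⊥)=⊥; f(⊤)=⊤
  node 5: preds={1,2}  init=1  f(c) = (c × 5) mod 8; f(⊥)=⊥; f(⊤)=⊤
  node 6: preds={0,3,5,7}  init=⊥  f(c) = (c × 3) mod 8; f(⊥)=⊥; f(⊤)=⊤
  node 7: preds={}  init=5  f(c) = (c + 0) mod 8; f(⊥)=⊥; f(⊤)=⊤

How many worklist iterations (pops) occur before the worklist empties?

15

Trace (15 dequeues):
  [1] u=0 | in ⊥ | out 6 | ==
  [2] u=1 | in ⊥ | out 4 | ==
  [3] u=2 | in ⊥ | out ⊥ | ==
  [4] u=3 | in ⊥ | out ⊥ | ==
  [5] u=4 | in ⊥ | out ⊥ | ==
  [6] u=5 | in 4 | out ⊤ | prev 1 | push {}
  [7] u=6 | in ⊤ | out ⊤ | prev ⊥ | push {2,4}
  [8] u=7 | in ⊥ | out 5 | ==
  [9] u=2 | in ⊤ | out ⊤ | prev ⊥ | push {1,5}
  [10] u=4 | in ⊤ | out ⊤ | prev ⊥ | push {2,3}
  [11] u=1 | in ⊤ | out ⊤ | prev 4 | push {}
  [12] u=5 | in ⊤ | out ⊤ | ==
  [13] u=2 | in ⊤ | out ⊤ | ==
  [14] u=3 | in ⊤ | out ⊤ | prev ⊥ | push {6}
  [15] u=6 | in ⊤ | out ⊤ | ==

Converged values:
  [0] 6
  [1] ⊤
  [2] ⊤
  [3] ⊤
  [4] ⊤
  [5] ⊤
  [6] ⊤
  [7] 5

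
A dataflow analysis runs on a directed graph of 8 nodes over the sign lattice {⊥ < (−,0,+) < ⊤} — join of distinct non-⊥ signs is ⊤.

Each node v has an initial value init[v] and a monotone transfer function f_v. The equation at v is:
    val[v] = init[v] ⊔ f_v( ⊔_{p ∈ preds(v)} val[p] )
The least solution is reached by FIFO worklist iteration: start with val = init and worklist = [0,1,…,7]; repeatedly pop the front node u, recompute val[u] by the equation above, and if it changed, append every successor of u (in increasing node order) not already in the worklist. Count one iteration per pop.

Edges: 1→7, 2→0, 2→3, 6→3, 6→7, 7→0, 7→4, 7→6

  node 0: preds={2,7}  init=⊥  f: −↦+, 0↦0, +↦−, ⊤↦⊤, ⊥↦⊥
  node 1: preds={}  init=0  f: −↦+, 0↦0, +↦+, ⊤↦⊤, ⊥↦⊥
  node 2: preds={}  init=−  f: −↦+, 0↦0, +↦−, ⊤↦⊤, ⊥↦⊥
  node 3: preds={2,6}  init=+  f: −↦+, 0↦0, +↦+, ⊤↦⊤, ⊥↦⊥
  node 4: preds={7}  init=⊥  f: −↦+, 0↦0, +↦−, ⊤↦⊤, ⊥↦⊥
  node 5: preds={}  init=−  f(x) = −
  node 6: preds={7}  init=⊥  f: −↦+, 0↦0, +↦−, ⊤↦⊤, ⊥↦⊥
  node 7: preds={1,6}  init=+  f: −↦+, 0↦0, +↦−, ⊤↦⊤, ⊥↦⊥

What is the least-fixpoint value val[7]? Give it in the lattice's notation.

Worklist (14 pops):
  #1 pop 0: in=⊤ → ⊤ (was ⊥); enqueue []
  #2 pop 1: in=⊥ → 0 (no change)
  #3 pop 2: in=⊥ → − (no change)
  #4 pop 3: in=− → + (no change)
  #5 pop 4: in=+ → − (was ⊥); enqueue []
  #6 pop 5: in=⊥ → − (no change)
  #7 pop 6: in=+ → − (was ⊥); enqueue [3]
  #8 pop 7: in=⊤ → ⊤ (was +); enqueue [0,4,6]
  #9 pop 3: in=− → + (no change)
  #10 pop 0: in=⊤ → ⊤ (no change)
  #11 pop 4: in=⊤ → ⊤ (was −); enqueue []
  #12 pop 6: in=⊤ → ⊤ (was −); enqueue [3,7]
  #13 pop 3: in=⊤ → ⊤ (was +); enqueue []
  #14 pop 7: in=⊤ → ⊤ (no change)

Fixpoint:
  val[0] = ⊤
  val[1] = 0
  val[2] = −
  val[3] = ⊤
  val[4] = ⊤
  val[5] = −
  val[6] = ⊤
  val[7] = ⊤

⊤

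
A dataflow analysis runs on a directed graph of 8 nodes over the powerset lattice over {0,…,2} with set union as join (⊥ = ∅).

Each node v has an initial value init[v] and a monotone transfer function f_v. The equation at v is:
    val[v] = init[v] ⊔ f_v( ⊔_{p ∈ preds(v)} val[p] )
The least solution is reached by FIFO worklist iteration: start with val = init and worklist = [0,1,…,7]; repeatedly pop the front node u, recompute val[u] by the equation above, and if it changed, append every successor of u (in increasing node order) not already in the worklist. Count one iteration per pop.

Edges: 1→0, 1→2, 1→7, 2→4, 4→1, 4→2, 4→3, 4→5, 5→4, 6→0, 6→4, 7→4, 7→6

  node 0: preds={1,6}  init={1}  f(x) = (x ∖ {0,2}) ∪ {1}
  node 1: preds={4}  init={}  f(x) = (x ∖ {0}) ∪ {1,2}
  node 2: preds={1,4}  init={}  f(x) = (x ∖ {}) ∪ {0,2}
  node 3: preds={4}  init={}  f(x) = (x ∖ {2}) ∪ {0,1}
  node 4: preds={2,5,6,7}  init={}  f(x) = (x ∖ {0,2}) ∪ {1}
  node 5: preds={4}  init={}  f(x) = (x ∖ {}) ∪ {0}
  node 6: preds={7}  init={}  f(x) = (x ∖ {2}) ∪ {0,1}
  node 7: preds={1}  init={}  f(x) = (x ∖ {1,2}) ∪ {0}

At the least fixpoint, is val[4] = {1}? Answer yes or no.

Worklist (14 pops):
  #1 pop 0: in={} → {1} (no change)
  #2 pop 1: in={} → {1,2} (was {}); enqueue [0]
  #3 pop 2: in={1,2} → {0,1,2} (was {}); enqueue []
  #4 pop 3: in={} → {0,1} (was {}); enqueue []
  #5 pop 4: in={0,1,2} → {1} (was {}); enqueue [1,2,3]
  #6 pop 5: in={1} → {0,1} (was {}); enqueue [4]
  #7 pop 6: in={} → {0,1} (was {}); enqueue []
  #8 pop 7: in={1,2} → {0} (was {}); enqueue [6]
  #9 pop 0: in={0,1,2} → {1} (no change)
  #10 pop 1: in={1} → {1,2} (no change)
  #11 pop 2: in={1,2} → {0,1,2} (no change)
  #12 pop 3: in={1} → {0,1} (no change)
  #13 pop 4: in={0,1,2} → {1} (no change)
  #14 pop 6: in={0} → {0,1} (no change)

Fixpoint:
  val[0] = {1}
  val[1] = {1,2}
  val[2] = {0,1,2}
  val[3] = {0,1}
  val[4] = {1}
  val[5] = {0,1}
  val[6] = {0,1}
  val[7] = {0}

yes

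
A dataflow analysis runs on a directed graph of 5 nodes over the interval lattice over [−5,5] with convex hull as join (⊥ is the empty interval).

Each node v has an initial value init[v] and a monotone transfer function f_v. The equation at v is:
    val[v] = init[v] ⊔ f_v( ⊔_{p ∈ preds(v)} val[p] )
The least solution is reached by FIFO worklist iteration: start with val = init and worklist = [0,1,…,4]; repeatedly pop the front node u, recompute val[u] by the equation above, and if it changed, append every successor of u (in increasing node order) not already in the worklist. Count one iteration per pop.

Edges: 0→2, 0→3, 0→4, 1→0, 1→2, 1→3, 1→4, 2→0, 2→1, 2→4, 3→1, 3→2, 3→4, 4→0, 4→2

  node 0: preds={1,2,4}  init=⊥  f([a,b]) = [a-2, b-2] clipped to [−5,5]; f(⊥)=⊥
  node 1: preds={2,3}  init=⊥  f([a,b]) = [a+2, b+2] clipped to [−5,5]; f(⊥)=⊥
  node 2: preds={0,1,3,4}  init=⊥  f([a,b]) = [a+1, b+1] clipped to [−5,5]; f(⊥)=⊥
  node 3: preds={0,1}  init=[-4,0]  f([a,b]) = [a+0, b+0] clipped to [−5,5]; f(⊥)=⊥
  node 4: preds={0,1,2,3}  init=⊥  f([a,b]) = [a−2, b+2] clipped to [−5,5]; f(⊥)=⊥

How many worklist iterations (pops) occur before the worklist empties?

16

Worklist (16 pops):
  #1 pop 0: in=⊥ → ⊥ (no change)
  #2 pop 1: in=[-4,0] → [-2,2] (was ⊥); enqueue [0]
  #3 pop 2: in=[-4,2] → [-3,3] (was ⊥); enqueue [1]
  #4 pop 3: in=[-2,2] → [-4,2] (was [-4,0]); enqueue [2]
  #5 pop 4: in=[-4,3] → [-5,5] (was ⊥); enqueue []
  #6 pop 0: in=[-5,5] → [-5,3] (was ⊥); enqueue [3,4]
  #7 pop 1: in=[-4,3] → [-2,5] (was [-2,2]); enqueue [0]
  #8 pop 2: in=[-5,5] → [-4,5] (was [-3,3]); enqueue [1]
  #9 pop 3: in=[-5,5] → [-5,5] (was [-4,2]); enqueue [2]
  #10 pop 4: in=[-5,5] → [-5,5] (no change)
  #11 pop 0: in=[-5,5] → [-5,3] (no change)
  #12 pop 1: in=[-5,5] → [-3,5] (was [-2,5]); enqueue [0,3,4]
  #13 pop 2: in=[-5,5] → [-4,5] (no change)
  #14 pop 0: in=[-5,5] → [-5,3] (no change)
  #15 pop 3: in=[-5,5] → [-5,5] (no change)
  #16 pop 4: in=[-5,5] → [-5,5] (no change)

Fixpoint:
  val[0] = [-5,3]
  val[1] = [-3,5]
  val[2] = [-4,5]
  val[3] = [-5,5]
  val[4] = [-5,5]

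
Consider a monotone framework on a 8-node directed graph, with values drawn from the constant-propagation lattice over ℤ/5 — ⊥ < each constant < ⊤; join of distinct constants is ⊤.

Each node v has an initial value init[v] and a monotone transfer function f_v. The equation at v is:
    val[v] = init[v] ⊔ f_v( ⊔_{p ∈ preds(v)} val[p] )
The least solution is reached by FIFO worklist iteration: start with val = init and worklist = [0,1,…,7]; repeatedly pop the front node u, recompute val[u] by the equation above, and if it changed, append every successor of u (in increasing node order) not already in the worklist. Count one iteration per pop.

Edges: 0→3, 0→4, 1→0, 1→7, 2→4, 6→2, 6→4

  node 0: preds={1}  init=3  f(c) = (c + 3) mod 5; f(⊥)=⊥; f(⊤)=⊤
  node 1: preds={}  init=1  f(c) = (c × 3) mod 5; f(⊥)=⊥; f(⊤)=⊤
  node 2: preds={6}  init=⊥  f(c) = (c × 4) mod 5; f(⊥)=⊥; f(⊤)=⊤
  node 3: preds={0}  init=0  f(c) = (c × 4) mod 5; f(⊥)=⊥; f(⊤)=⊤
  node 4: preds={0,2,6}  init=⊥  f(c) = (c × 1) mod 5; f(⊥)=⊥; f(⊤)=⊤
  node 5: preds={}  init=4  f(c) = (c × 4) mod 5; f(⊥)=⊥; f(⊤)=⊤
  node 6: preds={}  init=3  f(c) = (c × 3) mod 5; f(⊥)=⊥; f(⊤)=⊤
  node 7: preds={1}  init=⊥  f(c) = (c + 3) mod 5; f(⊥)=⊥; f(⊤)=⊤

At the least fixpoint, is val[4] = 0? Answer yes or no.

Worklist (8 pops):
  #1 pop 0: in=1 → ⊤ (was 3); enqueue []
  #2 pop 1: in=⊥ → 1 (no change)
  #3 pop 2: in=3 → 2 (was ⊥); enqueue []
  #4 pop 3: in=⊤ → ⊤ (was 0); enqueue []
  #5 pop 4: in=⊤ → ⊤ (was ⊥); enqueue []
  #6 pop 5: in=⊥ → 4 (no change)
  #7 pop 6: in=⊥ → 3 (no change)
  #8 pop 7: in=1 → 4 (was ⊥); enqueue []

Fixpoint:
  val[0] = ⊤
  val[1] = 1
  val[2] = 2
  val[3] = ⊤
  val[4] = ⊤
  val[5] = 4
  val[6] = 3
  val[7] = 4

no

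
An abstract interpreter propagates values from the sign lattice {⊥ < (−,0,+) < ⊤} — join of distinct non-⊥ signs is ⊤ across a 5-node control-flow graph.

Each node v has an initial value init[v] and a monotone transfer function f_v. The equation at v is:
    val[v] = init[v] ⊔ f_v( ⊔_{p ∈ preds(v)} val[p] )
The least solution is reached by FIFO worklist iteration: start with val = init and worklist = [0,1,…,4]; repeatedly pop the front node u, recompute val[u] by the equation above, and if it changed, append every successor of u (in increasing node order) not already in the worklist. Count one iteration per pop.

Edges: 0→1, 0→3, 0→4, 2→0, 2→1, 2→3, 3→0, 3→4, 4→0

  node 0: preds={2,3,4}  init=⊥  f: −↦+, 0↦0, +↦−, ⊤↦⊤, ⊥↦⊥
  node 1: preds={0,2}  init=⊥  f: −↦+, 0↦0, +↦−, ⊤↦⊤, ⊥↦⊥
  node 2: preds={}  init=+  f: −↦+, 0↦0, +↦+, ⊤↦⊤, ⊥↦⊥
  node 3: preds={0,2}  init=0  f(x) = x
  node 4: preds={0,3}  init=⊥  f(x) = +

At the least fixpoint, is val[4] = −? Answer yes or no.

Worklist (6 pops):
  #1 pop 0: in=⊤ → ⊤ (was ⊥); enqueue []
  #2 pop 1: in=⊤ → ⊤ (was ⊥); enqueue []
  #3 pop 2: in=⊥ → + (no change)
  #4 pop 3: in=⊤ → ⊤ (was 0); enqueue [0]
  #5 pop 4: in=⊤ → + (was ⊥); enqueue []
  #6 pop 0: in=⊤ → ⊤ (no change)

Fixpoint:
  val[0] = ⊤
  val[1] = ⊤
  val[2] = +
  val[3] = ⊤
  val[4] = +

no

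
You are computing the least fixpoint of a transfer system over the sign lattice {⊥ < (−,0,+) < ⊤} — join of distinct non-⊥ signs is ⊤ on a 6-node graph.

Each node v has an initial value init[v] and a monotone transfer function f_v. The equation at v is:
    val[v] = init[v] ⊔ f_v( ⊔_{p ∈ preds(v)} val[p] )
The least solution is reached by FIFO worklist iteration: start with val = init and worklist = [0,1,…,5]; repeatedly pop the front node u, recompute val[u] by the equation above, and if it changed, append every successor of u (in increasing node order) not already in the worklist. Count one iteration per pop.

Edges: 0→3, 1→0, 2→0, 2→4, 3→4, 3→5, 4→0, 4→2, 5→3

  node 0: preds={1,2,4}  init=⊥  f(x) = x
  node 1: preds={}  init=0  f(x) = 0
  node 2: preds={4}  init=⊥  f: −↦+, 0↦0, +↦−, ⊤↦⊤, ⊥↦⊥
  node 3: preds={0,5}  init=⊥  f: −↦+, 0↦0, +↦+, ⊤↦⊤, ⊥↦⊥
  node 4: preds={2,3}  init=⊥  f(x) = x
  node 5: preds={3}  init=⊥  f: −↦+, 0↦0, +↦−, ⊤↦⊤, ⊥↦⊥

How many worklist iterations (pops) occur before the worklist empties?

11

Trace (11 dequeues):
  [1] u=0 | in 0 | out 0 | prev ⊥ | push {}
  [2] u=1 | in ⊥ | out 0 | ==
  [3] u=2 | in ⊥ | out ⊥ | ==
  [4] u=3 | in 0 | out 0 | prev ⊥ | push {}
  [5] u=4 | in 0 | out 0 | prev ⊥ | push {0,2}
  [6] u=5 | in 0 | out 0 | prev ⊥ | push {3}
  [7] u=0 | in 0 | out 0 | ==
  [8] u=2 | in 0 | out 0 | prev ⊥ | push {0,4}
  [9] u=3 | in 0 | out 0 | ==
  [10] u=0 | in 0 | out 0 | ==
  [11] u=4 | in 0 | out 0 | ==

Converged values:
  [0] 0
  [1] 0
  [2] 0
  [3] 0
  [4] 0
  [5] 0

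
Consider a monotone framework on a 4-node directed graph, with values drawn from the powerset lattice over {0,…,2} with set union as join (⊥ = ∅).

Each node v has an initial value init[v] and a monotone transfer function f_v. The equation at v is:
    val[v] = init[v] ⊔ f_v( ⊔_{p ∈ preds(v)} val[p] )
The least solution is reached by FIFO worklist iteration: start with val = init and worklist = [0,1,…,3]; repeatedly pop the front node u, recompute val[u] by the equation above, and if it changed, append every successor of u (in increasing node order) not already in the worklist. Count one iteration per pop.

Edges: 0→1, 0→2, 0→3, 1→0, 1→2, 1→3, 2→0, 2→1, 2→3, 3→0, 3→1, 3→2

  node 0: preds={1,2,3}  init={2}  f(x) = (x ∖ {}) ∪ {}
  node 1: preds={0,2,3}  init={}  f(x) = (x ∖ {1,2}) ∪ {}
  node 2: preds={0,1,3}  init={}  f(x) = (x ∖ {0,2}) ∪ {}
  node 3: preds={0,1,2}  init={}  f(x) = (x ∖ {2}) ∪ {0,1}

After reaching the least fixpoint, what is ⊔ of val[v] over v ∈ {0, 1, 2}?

Worklist (10 pops):
  #1 pop 0: in={} → {2} (no change)
  #2 pop 1: in={2} → {} (no change)
  #3 pop 2: in={2} → {} (no change)
  #4 pop 3: in={2} → {0,1} (was {}); enqueue [0,1,2]
  #5 pop 0: in={0,1} → {0,1,2} (was {2}); enqueue [3]
  #6 pop 1: in={0,1,2} → {0} (was {}); enqueue [0]
  #7 pop 2: in={0,1,2} → {1} (was {}); enqueue [1]
  #8 pop 3: in={0,1,2} → {0,1} (no change)
  #9 pop 0: in={0,1} → {0,1,2} (no change)
  #10 pop 1: in={0,1,2} → {0} (no change)

Fixpoint:
  val[0] = {0,1,2}
  val[1] = {0}
  val[2] = {1}
  val[3] = {0,1}

{0,1,2}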